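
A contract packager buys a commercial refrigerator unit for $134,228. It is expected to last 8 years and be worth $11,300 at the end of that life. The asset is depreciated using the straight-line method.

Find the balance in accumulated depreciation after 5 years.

Depreciable base = $134,228 − $11,300 = $122,928.
Annual expense = $122,928 / 8 = $15,366.
End of year 1: book value $118,862.
End of year 2: book value $103,496.
End of year 3: book value $88,130.
End of year 4: book value $72,764.
End of year 5: book value $57,398.
Accumulated through year 5 = $134,228 − $57,398 = $76,830.

$76,830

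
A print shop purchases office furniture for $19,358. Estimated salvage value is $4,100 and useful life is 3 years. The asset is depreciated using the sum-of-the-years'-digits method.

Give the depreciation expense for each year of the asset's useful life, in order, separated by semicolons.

$7,629; $5,086; $2,543

Depreciable base = $19,358 − $4,100 = $15,258.
Sum of the years' digits = 3+2+1 = 6.
Year 1: $15,258 × 3/6 = $7,629. Book value $11,729.
Year 2: $15,258 × 2/6 = $5,086. Book value $6,643.
Year 3: $15,258 × 1/6 = $2,543. Book value $4,100.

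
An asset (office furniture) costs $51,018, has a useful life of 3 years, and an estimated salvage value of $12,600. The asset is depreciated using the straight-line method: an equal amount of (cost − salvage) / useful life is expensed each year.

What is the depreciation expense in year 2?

Depreciable base = $51,018 − $12,600 = $38,418.
Annual expense = $38,418 / 3 = $12,806.

$12,806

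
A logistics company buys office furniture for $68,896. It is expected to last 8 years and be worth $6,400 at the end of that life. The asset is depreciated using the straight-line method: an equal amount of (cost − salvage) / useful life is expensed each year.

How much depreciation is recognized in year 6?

$7,812

Depreciable base = $68,896 − $6,400 = $62,496.
Annual expense = $62,496 / 8 = $7,812.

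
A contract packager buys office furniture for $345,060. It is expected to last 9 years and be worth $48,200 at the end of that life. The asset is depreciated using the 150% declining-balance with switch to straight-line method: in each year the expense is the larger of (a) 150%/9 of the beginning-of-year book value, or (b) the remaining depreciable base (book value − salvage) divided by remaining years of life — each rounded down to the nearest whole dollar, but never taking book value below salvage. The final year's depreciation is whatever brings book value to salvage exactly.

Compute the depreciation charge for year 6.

Depreciable base = $345,060 − $48,200 = $296,860.
Year 1: DB = ⌊$345,060 × 150%/9⌋ = $57,510; SL = ⌊$296,860/9⌋ = $32,984 → take DB $57,510. Book value $287,550.
Year 2: DB = ⌊$287,550 × 150%/9⌋ = $47,925; SL = ⌊$239,350/8⌋ = $29,918 → take DB $47,925. Book value $239,625.
Year 3: DB = ⌊$239,625 × 150%/9⌋ = $39,937; SL = ⌊$191,425/7⌋ = $27,346 → take DB $39,937. Book value $199,688.
Year 4: DB = ⌊$199,688 × 150%/9⌋ = $33,281; SL = ⌊$151,488/6⌋ = $25,248 → take DB $33,281. Book value $166,407.
Year 5: DB = ⌊$166,407 × 150%/9⌋ = $27,734; SL = ⌊$118,207/5⌋ = $23,641 → take DB $27,734. Book value $138,673.
Year 6: DB = ⌊$138,673 × 150%/9⌋ = $23,112; SL = ⌊$90,473/4⌋ = $22,618 → take DB $23,112. Book value $115,561.

$23,112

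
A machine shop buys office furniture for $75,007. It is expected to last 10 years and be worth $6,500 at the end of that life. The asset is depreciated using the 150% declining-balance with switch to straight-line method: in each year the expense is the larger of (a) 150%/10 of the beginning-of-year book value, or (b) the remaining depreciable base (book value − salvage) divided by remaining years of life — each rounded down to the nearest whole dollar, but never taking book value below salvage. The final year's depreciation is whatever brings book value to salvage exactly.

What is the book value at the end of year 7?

Depreciable base = $75,007 − $6,500 = $68,507.
Year 1: DB = ⌊$75,007 × 150%/10⌋ = $11,251; SL = ⌊$68,507/10⌋ = $6,850 → take DB $11,251. Book value $63,756.
Year 2: DB = ⌊$63,756 × 150%/10⌋ = $9,563; SL = ⌊$57,256/9⌋ = $6,361 → take DB $9,563. Book value $54,193.
Year 3: DB = ⌊$54,193 × 150%/10⌋ = $8,128; SL = ⌊$47,693/8⌋ = $5,961 → take DB $8,128. Book value $46,065.
Year 4: DB = ⌊$46,065 × 150%/10⌋ = $6,909; SL = ⌊$39,565/7⌋ = $5,652 → take DB $6,909. Book value $39,156.
Year 5: DB = ⌊$39,156 × 150%/10⌋ = $5,873; SL = ⌊$32,656/6⌋ = $5,442 → take DB $5,873. Book value $33,283.
Year 6: DB = ⌊$33,283 × 150%/10⌋ = $4,992; SL = ⌊$26,783/5⌋ = $5,356 → take SL $5,356. Book value $27,927.
Year 7: DB = ⌊$27,927 × 150%/10⌋ = $4,189; SL = ⌊$21,427/4⌋ = $5,356 → take SL $5,356. Book value $22,571.

$22,571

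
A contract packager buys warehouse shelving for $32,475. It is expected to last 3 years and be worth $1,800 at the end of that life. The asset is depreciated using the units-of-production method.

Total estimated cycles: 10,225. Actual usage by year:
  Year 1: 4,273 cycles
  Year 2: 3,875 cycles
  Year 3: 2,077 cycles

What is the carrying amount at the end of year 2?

Depreciable base = $32,475 − $1,800 = $30,675.
Rate = $30,675 / 10,225 cycles = $3 per cycle.
Year 1: 4,273 × $3 = $12,819. Book value $19,656.
Year 2: 3,875 × $3 = $11,625. Book value $8,031.

$8,031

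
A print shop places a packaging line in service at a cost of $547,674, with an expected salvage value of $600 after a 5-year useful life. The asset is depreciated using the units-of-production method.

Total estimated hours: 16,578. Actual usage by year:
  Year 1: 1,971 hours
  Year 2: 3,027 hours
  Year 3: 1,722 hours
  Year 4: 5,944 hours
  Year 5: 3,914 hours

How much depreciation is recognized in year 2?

Depreciable base = $547,674 − $600 = $547,074.
Rate = $547,074 / 16,578 hours = $33 per hour.
Year 1: 1,971 × $33 = $65,043. Book value $482,631.
Year 2: 3,027 × $33 = $99,891. Book value $382,740.

$99,891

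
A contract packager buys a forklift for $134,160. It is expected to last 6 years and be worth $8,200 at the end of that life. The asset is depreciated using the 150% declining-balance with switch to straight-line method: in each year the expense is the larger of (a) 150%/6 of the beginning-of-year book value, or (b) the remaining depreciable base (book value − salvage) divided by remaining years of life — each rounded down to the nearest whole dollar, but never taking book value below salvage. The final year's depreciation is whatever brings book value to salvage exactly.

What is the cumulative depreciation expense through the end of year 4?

$93,694

Depreciable base = $134,160 − $8,200 = $125,960.
Year 1: DB = ⌊$134,160 × 150%/6⌋ = $33,540; SL = ⌊$125,960/6⌋ = $20,993 → take DB $33,540. Book value $100,620.
Year 2: DB = ⌊$100,620 × 150%/6⌋ = $25,155; SL = ⌊$92,420/5⌋ = $18,484 → take DB $25,155. Book value $75,465.
Year 3: DB = ⌊$75,465 × 150%/6⌋ = $18,866; SL = ⌊$67,265/4⌋ = $16,816 → take DB $18,866. Book value $56,599.
Year 4: DB = ⌊$56,599 × 150%/6⌋ = $14,149; SL = ⌊$48,399/3⌋ = $16,133 → take SL $16,133. Book value $40,466.
Accumulated through year 4 = $134,160 − $40,466 = $93,694.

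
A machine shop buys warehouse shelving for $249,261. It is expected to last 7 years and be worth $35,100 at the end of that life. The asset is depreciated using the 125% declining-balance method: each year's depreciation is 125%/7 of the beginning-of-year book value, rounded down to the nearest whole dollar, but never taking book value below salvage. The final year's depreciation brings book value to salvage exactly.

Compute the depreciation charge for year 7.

$41,475

Depreciable base = $249,261 − $35,100 = $214,161.
Year 1: ⌊$249,261 × 125%/7⌋ = $44,510. Book value $204,751.
Year 2: ⌊$204,751 × 125%/7⌋ = $36,562. Book value $168,189.
Year 3: ⌊$168,189 × 125%/7⌋ = $30,033. Book value $138,156.
Year 4: ⌊$138,156 × 125%/7⌋ = $24,670. Book value $113,486.
Year 5: ⌊$113,486 × 125%/7⌋ = $20,265. Book value $93,221.
Year 6: ⌊$93,221 × 125%/7⌋ = $16,646. Book value $76,575.
Year 7 (final): $76,575 − $35,100 = $41,475. Book value $35,100.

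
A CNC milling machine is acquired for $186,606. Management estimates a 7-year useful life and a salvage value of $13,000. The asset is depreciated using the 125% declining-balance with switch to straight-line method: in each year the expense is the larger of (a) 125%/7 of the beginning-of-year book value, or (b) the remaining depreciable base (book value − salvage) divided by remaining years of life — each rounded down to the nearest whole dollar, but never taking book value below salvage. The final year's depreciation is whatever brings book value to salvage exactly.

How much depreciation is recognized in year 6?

$22,583

Depreciable base = $186,606 − $13,000 = $173,606.
Year 1: DB = ⌊$186,606 × 125%/7⌋ = $33,322; SL = ⌊$173,606/7⌋ = $24,800 → take DB $33,322. Book value $153,284.
Year 2: DB = ⌊$153,284 × 125%/7⌋ = $27,372; SL = ⌊$140,284/6⌋ = $23,380 → take DB $27,372. Book value $125,912.
Year 3: DB = ⌊$125,912 × 125%/7⌋ = $22,484; SL = ⌊$112,912/5⌋ = $22,582 → take SL $22,582. Book value $103,330.
Year 4: DB = ⌊$103,330 × 125%/7⌋ = $18,451; SL = ⌊$90,330/4⌋ = $22,582 → take SL $22,582. Book value $80,748.
Year 5: DB = ⌊$80,748 × 125%/7⌋ = $14,419; SL = ⌊$67,748/3⌋ = $22,582 → take SL $22,582. Book value $58,166.
Year 6: DB = ⌊$58,166 × 125%/7⌋ = $10,386; SL = ⌊$45,166/2⌋ = $22,583 → take SL $22,583. Book value $35,583.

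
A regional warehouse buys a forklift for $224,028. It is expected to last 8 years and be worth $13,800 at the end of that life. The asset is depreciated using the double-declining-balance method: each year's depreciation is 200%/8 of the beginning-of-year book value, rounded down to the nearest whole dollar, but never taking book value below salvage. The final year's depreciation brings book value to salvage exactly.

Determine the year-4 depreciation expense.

Depreciable base = $224,028 − $13,800 = $210,228.
Year 1: ⌊$224,028 × 200%/8⌋ = $56,007. Book value $168,021.
Year 2: ⌊$168,021 × 200%/8⌋ = $42,005. Book value $126,016.
Year 3: ⌊$126,016 × 200%/8⌋ = $31,504. Book value $94,512.
Year 4: ⌊$94,512 × 200%/8⌋ = $23,628. Book value $70,884.

$23,628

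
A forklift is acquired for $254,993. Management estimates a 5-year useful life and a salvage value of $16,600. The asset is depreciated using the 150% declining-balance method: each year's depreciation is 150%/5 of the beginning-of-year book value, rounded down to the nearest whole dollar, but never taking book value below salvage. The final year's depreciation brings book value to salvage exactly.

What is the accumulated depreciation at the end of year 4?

$193,768

Depreciable base = $254,993 − $16,600 = $238,393.
Year 1: ⌊$254,993 × 150%/5⌋ = $76,497. Book value $178,496.
Year 2: ⌊$178,496 × 150%/5⌋ = $53,548. Book value $124,948.
Year 3: ⌊$124,948 × 150%/5⌋ = $37,484. Book value $87,464.
Year 4: ⌊$87,464 × 150%/5⌋ = $26,239. Book value $61,225.
Accumulated through year 4 = $254,993 − $61,225 = $193,768.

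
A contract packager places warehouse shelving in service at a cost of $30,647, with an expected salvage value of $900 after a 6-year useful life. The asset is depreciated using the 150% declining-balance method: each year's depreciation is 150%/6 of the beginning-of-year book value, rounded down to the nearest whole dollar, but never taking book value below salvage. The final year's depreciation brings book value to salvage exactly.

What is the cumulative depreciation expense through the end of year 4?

Depreciable base = $30,647 − $900 = $29,747.
Year 1: ⌊$30,647 × 150%/6⌋ = $7,661. Book value $22,986.
Year 2: ⌊$22,986 × 150%/6⌋ = $5,746. Book value $17,240.
Year 3: ⌊$17,240 × 150%/6⌋ = $4,310. Book value $12,930.
Year 4: ⌊$12,930 × 150%/6⌋ = $3,232. Book value $9,698.
Accumulated through year 4 = $30,647 − $9,698 = $20,949.

$20,949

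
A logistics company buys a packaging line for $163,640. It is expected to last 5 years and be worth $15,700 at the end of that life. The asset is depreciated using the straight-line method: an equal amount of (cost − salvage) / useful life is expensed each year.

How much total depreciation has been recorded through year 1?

$29,588

Depreciable base = $163,640 − $15,700 = $147,940.
Annual expense = $147,940 / 5 = $29,588.
End of year 1: book value $134,052.
Accumulated through year 1 = $163,640 − $134,052 = $29,588.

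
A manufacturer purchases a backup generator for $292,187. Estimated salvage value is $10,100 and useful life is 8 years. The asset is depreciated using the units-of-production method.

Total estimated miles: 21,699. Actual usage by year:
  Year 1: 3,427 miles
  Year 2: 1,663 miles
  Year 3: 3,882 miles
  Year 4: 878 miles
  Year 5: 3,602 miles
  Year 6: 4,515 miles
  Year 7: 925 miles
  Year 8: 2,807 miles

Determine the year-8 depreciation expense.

Depreciable base = $292,187 − $10,100 = $282,087.
Rate = $282,087 / 21,699 miles = $13 per mile.
Year 1: 3,427 × $13 = $44,551. Book value $247,636.
Year 2: 1,663 × $13 = $21,619. Book value $226,017.
Year 3: 3,882 × $13 = $50,466. Book value $175,551.
Year 4: 878 × $13 = $11,414. Book value $164,137.
Year 5: 3,602 × $13 = $46,826. Book value $117,311.
Year 6: 4,515 × $13 = $58,695. Book value $58,616.
Year 7: 925 × $13 = $12,025. Book value $46,591.
Year 8: 2,807 × $13 = $36,491. Book value $10,100.

$36,491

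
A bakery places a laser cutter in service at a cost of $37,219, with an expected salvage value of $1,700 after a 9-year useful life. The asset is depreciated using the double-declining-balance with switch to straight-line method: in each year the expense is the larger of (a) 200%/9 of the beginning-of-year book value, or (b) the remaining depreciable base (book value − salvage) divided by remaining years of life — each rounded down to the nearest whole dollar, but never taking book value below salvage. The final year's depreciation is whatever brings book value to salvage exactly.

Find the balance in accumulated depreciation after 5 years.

$26,624

Depreciable base = $37,219 − $1,700 = $35,519.
Year 1: DB = ⌊$37,219 × 200%/9⌋ = $8,270; SL = ⌊$35,519/9⌋ = $3,946 → take DB $8,270. Book value $28,949.
Year 2: DB = ⌊$28,949 × 200%/9⌋ = $6,433; SL = ⌊$27,249/8⌋ = $3,406 → take DB $6,433. Book value $22,516.
Year 3: DB = ⌊$22,516 × 200%/9⌋ = $5,003; SL = ⌊$20,816/7⌋ = $2,973 → take DB $5,003. Book value $17,513.
Year 4: DB = ⌊$17,513 × 200%/9⌋ = $3,891; SL = ⌊$15,813/6⌋ = $2,635 → take DB $3,891. Book value $13,622.
Year 5: DB = ⌊$13,622 × 200%/9⌋ = $3,027; SL = ⌊$11,922/5⌋ = $2,384 → take DB $3,027. Book value $10,595.
Accumulated through year 5 = $37,219 − $10,595 = $26,624.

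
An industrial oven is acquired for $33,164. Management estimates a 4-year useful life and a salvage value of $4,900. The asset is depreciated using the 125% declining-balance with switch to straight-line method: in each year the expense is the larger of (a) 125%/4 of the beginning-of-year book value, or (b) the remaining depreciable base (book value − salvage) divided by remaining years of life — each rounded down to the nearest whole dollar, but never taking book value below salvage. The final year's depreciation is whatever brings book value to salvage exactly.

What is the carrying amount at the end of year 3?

$10,288

Depreciable base = $33,164 − $4,900 = $28,264.
Year 1: DB = ⌊$33,164 × 125%/4⌋ = $10,363; SL = ⌊$28,264/4⌋ = $7,066 → take DB $10,363. Book value $22,801.
Year 2: DB = ⌊$22,801 × 125%/4⌋ = $7,125; SL = ⌊$17,901/3⌋ = $5,967 → take DB $7,125. Book value $15,676.
Year 3: DB = ⌊$15,676 × 125%/4⌋ = $4,898; SL = ⌊$10,776/2⌋ = $5,388 → take SL $5,388. Book value $10,288.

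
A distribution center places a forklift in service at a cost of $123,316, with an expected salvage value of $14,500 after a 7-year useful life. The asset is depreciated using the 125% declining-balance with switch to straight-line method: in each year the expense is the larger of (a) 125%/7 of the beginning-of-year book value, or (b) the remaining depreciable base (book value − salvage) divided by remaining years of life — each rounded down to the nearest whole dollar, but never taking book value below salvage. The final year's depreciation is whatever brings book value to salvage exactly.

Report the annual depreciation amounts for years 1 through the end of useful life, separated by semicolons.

Depreciable base = $123,316 − $14,500 = $108,816.
Year 1: DB = ⌊$123,316 × 125%/7⌋ = $22,020; SL = ⌊$108,816/7⌋ = $15,545 → take DB $22,020. Book value $101,296.
Year 2: DB = ⌊$101,296 × 125%/7⌋ = $18,088; SL = ⌊$86,796/6⌋ = $14,466 → take DB $18,088. Book value $83,208.
Year 3: DB = ⌊$83,208 × 125%/7⌋ = $14,858; SL = ⌊$68,708/5⌋ = $13,741 → take DB $14,858. Book value $68,350.
Year 4: DB = ⌊$68,350 × 125%/7⌋ = $12,205; SL = ⌊$53,850/4⌋ = $13,462 → take SL $13,462. Book value $54,888.
Year 5: DB = ⌊$54,888 × 125%/7⌋ = $9,801; SL = ⌊$40,388/3⌋ = $13,462 → take SL $13,462. Book value $41,426.
Year 6: DB = ⌊$41,426 × 125%/7⌋ = $7,397; SL = ⌊$26,926/2⌋ = $13,463 → take SL $13,463. Book value $27,963.
Year 7 (final): $27,963 − $14,500 = $13,463. Book value $14,500.

$22,020; $18,088; $14,858; $13,462; $13,462; $13,463; $13,463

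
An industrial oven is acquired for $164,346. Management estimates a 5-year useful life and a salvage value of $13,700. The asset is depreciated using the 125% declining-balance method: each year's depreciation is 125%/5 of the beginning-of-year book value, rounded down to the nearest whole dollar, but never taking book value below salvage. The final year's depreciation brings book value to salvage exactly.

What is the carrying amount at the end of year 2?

$92,445

Depreciable base = $164,346 − $13,700 = $150,646.
Year 1: ⌊$164,346 × 125%/5⌋ = $41,086. Book value $123,260.
Year 2: ⌊$123,260 × 125%/5⌋ = $30,815. Book value $92,445.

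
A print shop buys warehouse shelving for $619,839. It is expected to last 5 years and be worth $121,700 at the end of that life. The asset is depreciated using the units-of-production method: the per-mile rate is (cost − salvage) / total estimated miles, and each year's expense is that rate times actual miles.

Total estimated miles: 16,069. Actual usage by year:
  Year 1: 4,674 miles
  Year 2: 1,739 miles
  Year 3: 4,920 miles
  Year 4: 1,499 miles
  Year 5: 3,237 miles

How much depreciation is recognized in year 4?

Depreciable base = $619,839 − $121,700 = $498,139.
Rate = $498,139 / 16,069 miles = $31 per mile.
Year 1: 4,674 × $31 = $144,894. Book value $474,945.
Year 2: 1,739 × $31 = $53,909. Book value $421,036.
Year 3: 4,920 × $31 = $152,520. Book value $268,516.
Year 4: 1,499 × $31 = $46,469. Book value $222,047.

$46,469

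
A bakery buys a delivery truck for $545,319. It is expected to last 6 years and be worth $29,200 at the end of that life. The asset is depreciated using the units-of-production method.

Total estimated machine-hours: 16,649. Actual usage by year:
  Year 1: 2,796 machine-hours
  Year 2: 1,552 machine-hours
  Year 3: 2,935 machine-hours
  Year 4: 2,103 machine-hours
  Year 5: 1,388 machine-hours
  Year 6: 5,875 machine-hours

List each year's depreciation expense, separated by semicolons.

Depreciable base = $545,319 − $29,200 = $516,119.
Rate = $516,119 / 16,649 machine-hours = $31 per machine-hour.
Year 1: 2,796 × $31 = $86,676. Book value $458,643.
Year 2: 1,552 × $31 = $48,112. Book value $410,531.
Year 3: 2,935 × $31 = $90,985. Book value $319,546.
Year 4: 2,103 × $31 = $65,193. Book value $254,353.
Year 5: 1,388 × $31 = $43,028. Book value $211,325.
Year 6: 5,875 × $31 = $182,125. Book value $29,200.

$86,676; $48,112; $90,985; $65,193; $43,028; $182,125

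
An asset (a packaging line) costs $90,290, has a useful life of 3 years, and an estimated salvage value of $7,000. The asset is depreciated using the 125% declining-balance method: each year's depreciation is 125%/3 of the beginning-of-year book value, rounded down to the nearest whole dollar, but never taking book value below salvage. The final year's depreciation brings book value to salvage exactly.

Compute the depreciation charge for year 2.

Depreciable base = $90,290 − $7,000 = $83,290.
Year 1: ⌊$90,290 × 125%/3⌋ = $37,620. Book value $52,670.
Year 2: ⌊$52,670 × 125%/3⌋ = $21,945. Book value $30,725.

$21,945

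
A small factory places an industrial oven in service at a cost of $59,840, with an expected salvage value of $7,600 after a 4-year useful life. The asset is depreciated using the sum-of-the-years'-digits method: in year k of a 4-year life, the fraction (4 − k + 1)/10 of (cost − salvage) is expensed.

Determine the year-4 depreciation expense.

Depreciable base = $59,840 − $7,600 = $52,240.
Sum of the years' digits = 4+3+2+1 = 10.
Year 1: $52,240 × 4/10 = $20,896. Book value $38,944.
Year 2: $52,240 × 3/10 = $15,672. Book value $23,272.
Year 3: $52,240 × 2/10 = $10,448. Book value $12,824.
Year 4: $52,240 × 1/10 = $5,224. Book value $7,600.

$5,224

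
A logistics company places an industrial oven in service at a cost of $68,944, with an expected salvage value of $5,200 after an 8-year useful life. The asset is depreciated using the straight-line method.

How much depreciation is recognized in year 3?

Depreciable base = $68,944 − $5,200 = $63,744.
Annual expense = $63,744 / 8 = $7,968.

$7,968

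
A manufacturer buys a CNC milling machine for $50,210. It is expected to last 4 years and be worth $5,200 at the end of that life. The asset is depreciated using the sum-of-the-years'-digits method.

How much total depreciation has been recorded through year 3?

$40,509

Depreciable base = $50,210 − $5,200 = $45,010.
Sum of the years' digits = 4+3+2+1 = 10.
Year 1: $45,010 × 4/10 = $18,004. Book value $32,206.
Year 2: $45,010 × 3/10 = $13,503. Book value $18,703.
Year 3: $45,010 × 2/10 = $9,002. Book value $9,701.
Accumulated through year 3 = $50,210 − $9,701 = $40,509.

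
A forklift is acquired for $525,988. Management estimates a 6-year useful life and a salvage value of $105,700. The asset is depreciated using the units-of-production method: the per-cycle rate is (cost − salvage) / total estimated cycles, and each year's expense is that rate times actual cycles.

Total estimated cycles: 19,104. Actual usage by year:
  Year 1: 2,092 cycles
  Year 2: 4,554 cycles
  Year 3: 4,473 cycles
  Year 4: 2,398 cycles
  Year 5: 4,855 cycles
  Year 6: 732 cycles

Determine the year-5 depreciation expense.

$106,810

Depreciable base = $525,988 − $105,700 = $420,288.
Rate = $420,288 / 19,104 cycles = $22 per cycle.
Year 1: 2,092 × $22 = $46,024. Book value $479,964.
Year 2: 4,554 × $22 = $100,188. Book value $379,776.
Year 3: 4,473 × $22 = $98,406. Book value $281,370.
Year 4: 2,398 × $22 = $52,756. Book value $228,614.
Year 5: 4,855 × $22 = $106,810. Book value $121,804.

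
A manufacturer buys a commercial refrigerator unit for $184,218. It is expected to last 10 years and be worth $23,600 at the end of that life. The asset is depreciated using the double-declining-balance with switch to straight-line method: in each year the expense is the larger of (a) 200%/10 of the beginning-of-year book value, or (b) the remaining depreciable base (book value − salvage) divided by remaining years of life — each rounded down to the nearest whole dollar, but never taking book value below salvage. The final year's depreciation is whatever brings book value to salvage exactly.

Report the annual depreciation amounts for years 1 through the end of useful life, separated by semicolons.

Depreciable base = $184,218 − $23,600 = $160,618.
Year 1: DB = ⌊$184,218 × 200%/10⌋ = $36,843; SL = ⌊$160,618/10⌋ = $16,061 → take DB $36,843. Book value $147,375.
Year 2: DB = ⌊$147,375 × 200%/10⌋ = $29,475; SL = ⌊$123,775/9⌋ = $13,752 → take DB $29,475. Book value $117,900.
Year 3: DB = ⌊$117,900 × 200%/10⌋ = $23,580; SL = ⌊$94,300/8⌋ = $11,787 → take DB $23,580. Book value $94,320.
Year 4: DB = ⌊$94,320 × 200%/10⌋ = $18,864; SL = ⌊$70,720/7⌋ = $10,102 → take DB $18,864. Book value $75,456.
Year 5: DB = ⌊$75,456 × 200%/10⌋ = $15,091; SL = ⌊$51,856/6⌋ = $8,642 → take DB $15,091. Book value $60,365.
Year 6: DB = ⌊$60,365 × 200%/10⌋ = $12,073; SL = ⌊$36,765/5⌋ = $7,353 → take DB $12,073. Book value $48,292.
Year 7: DB = ⌊$48,292 × 200%/10⌋ = $9,658; SL = ⌊$24,692/4⌋ = $6,173 → take DB $9,658. Book value $38,634.
Year 8: DB = ⌊$38,634 × 200%/10⌋ = $7,726; SL = ⌊$15,034/3⌋ = $5,011 → take DB $7,726. Book value $30,908.
Year 9: DB = ⌊$30,908 × 200%/10⌋ = $6,181; SL = ⌊$7,308/2⌋ = $3,654 → take DB $6,181. Book value $24,727.
Year 10 (final): $24,727 − $23,600 = $1,127. Book value $23,600.

$36,843; $29,475; $23,580; $18,864; $15,091; $12,073; $9,658; $7,726; $6,181; $1,127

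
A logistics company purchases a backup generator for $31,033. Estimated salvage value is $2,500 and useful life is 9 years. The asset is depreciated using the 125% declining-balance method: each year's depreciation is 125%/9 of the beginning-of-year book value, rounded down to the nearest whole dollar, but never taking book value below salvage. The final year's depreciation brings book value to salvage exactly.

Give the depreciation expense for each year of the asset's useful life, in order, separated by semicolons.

Depreciable base = $31,033 − $2,500 = $28,533.
Year 1: ⌊$31,033 × 125%/9⌋ = $4,310. Book value $26,723.
Year 2: ⌊$26,723 × 125%/9⌋ = $3,711. Book value $23,012.
Year 3: ⌊$23,012 × 125%/9⌋ = $3,196. Book value $19,816.
Year 4: ⌊$19,816 × 125%/9⌋ = $2,752. Book value $17,064.
Year 5: ⌊$17,064 × 125%/9⌋ = $2,370. Book value $14,694.
Year 6: ⌊$14,694 × 125%/9⌋ = $2,040. Book value $12,654.
Year 7: ⌊$12,654 × 125%/9⌋ = $1,757. Book value $10,897.
Year 8: ⌊$10,897 × 125%/9⌋ = $1,513. Book value $9,384.
Year 9 (final): $9,384 − $2,500 = $6,884. Book value $2,500.

$4,310; $3,711; $3,196; $2,752; $2,370; $2,040; $1,757; $1,513; $6,884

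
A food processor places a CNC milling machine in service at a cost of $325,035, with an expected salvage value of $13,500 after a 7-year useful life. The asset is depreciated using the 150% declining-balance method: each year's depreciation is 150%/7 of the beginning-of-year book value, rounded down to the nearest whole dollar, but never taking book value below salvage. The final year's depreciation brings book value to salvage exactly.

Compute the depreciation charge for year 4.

Depreciable base = $325,035 − $13,500 = $311,535.
Year 1: ⌊$325,035 × 150%/7⌋ = $69,650. Book value $255,385.
Year 2: ⌊$255,385 × 150%/7⌋ = $54,725. Book value $200,660.
Year 3: ⌊$200,660 × 150%/7⌋ = $42,998. Book value $157,662.
Year 4: ⌊$157,662 × 150%/7⌋ = $33,784. Book value $123,878.

$33,784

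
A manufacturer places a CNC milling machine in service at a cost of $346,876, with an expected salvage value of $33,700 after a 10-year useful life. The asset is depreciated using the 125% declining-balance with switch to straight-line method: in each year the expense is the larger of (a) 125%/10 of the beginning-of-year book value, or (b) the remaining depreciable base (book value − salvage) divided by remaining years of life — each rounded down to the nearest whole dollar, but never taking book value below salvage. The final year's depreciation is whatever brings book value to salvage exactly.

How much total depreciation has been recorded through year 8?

$256,630

Depreciable base = $346,876 − $33,700 = $313,176.
Year 1: DB = ⌊$346,876 × 125%/10⌋ = $43,359; SL = ⌊$313,176/10⌋ = $31,317 → take DB $43,359. Book value $303,517.
Year 2: DB = ⌊$303,517 × 125%/10⌋ = $37,939; SL = ⌊$269,817/9⌋ = $29,979 → take DB $37,939. Book value $265,578.
Year 3: DB = ⌊$265,578 × 125%/10⌋ = $33,197; SL = ⌊$231,878/8⌋ = $28,984 → take DB $33,197. Book value $232,381.
Year 4: DB = ⌊$232,381 × 125%/10⌋ = $29,047; SL = ⌊$198,681/7⌋ = $28,383 → take DB $29,047. Book value $203,334.
Year 5: DB = ⌊$203,334 × 125%/10⌋ = $25,416; SL = ⌊$169,634/6⌋ = $28,272 → take SL $28,272. Book value $175,062.
Year 6: DB = ⌊$175,062 × 125%/10⌋ = $21,882; SL = ⌊$141,362/5⌋ = $28,272 → take SL $28,272. Book value $146,790.
Year 7: DB = ⌊$146,790 × 125%/10⌋ = $18,348; SL = ⌊$113,090/4⌋ = $28,272 → take SL $28,272. Book value $118,518.
Year 8: DB = ⌊$118,518 × 125%/10⌋ = $14,814; SL = ⌊$84,818/3⌋ = $28,272 → take SL $28,272. Book value $90,246.
Accumulated through year 8 = $346,876 − $90,246 = $256,630.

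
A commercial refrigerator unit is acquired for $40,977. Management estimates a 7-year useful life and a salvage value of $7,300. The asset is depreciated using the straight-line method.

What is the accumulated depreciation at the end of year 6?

Depreciable base = $40,977 − $7,300 = $33,677.
Annual expense = $33,677 / 7 = $4,811.
End of year 1: book value $36,166.
End of year 2: book value $31,355.
End of year 3: book value $26,544.
End of year 4: book value $21,733.
End of year 5: book value $16,922.
End of year 6: book value $12,111.
Accumulated through year 6 = $40,977 − $12,111 = $28,866.

$28,866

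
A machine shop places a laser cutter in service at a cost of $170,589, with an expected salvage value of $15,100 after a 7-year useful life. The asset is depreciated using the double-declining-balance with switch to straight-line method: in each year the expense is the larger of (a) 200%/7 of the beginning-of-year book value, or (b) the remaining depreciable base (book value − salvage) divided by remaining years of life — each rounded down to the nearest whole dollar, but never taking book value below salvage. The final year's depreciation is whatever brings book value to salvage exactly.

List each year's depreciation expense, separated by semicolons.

$48,739; $34,814; $24,867; $17,762; $12,687; $9,062; $7,558

Depreciable base = $170,589 − $15,100 = $155,489.
Year 1: DB = ⌊$170,589 × 200%/7⌋ = $48,739; SL = ⌊$155,489/7⌋ = $22,212 → take DB $48,739. Book value $121,850.
Year 2: DB = ⌊$121,850 × 200%/7⌋ = $34,814; SL = ⌊$106,750/6⌋ = $17,791 → take DB $34,814. Book value $87,036.
Year 3: DB = ⌊$87,036 × 200%/7⌋ = $24,867; SL = ⌊$71,936/5⌋ = $14,387 → take DB $24,867. Book value $62,169.
Year 4: DB = ⌊$62,169 × 200%/7⌋ = $17,762; SL = ⌊$47,069/4⌋ = $11,767 → take DB $17,762. Book value $44,407.
Year 5: DB = ⌊$44,407 × 200%/7⌋ = $12,687; SL = ⌊$29,307/3⌋ = $9,769 → take DB $12,687. Book value $31,720.
Year 6: DB = ⌊$31,720 × 200%/7⌋ = $9,062; SL = ⌊$16,620/2⌋ = $8,310 → take DB $9,062. Book value $22,658.
Year 7 (final): $22,658 − $15,100 = $7,558. Book value $15,100.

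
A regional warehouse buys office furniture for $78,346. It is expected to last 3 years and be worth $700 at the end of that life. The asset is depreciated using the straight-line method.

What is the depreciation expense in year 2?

Depreciable base = $78,346 − $700 = $77,646.
Annual expense = $77,646 / 3 = $25,882.

$25,882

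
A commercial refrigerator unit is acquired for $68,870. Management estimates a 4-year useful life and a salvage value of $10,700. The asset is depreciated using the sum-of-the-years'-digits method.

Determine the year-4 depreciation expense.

Depreciable base = $68,870 − $10,700 = $58,170.
Sum of the years' digits = 4+3+2+1 = 10.
Year 1: $58,170 × 4/10 = $23,268. Book value $45,602.
Year 2: $58,170 × 3/10 = $17,451. Book value $28,151.
Year 3: $58,170 × 2/10 = $11,634. Book value $16,517.
Year 4: $58,170 × 1/10 = $5,817. Book value $10,700.

$5,817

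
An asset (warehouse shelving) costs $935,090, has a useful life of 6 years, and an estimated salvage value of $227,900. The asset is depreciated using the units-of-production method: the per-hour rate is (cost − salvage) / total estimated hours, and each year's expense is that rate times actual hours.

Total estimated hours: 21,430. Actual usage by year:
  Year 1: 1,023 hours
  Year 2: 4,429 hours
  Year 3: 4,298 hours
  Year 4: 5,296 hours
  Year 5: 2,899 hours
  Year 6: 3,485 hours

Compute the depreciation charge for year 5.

$95,667

Depreciable base = $935,090 − $227,900 = $707,190.
Rate = $707,190 / 21,430 hours = $33 per hour.
Year 1: 1,023 × $33 = $33,759. Book value $901,331.
Year 2: 4,429 × $33 = $146,157. Book value $755,174.
Year 3: 4,298 × $33 = $141,834. Book value $613,340.
Year 4: 5,296 × $33 = $174,768. Book value $438,572.
Year 5: 2,899 × $33 = $95,667. Book value $342,905.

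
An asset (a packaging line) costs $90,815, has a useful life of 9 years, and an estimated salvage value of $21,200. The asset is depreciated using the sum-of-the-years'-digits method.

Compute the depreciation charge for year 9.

Depreciable base = $90,815 − $21,200 = $69,615.
Sum of the years' digits = 9+8+7+6+5+4+3+2+1 = 45.
Year 1: $69,615 × 9/45 = $13,923. Book value $76,892.
Year 2: $69,615 × 8/45 = $12,376. Book value $64,516.
Year 3: $69,615 × 7/45 = $10,829. Book value $53,687.
Year 4: $69,615 × 6/45 = $9,282. Book value $44,405.
Year 5: $69,615 × 5/45 = $7,735. Book value $36,670.
Year 6: $69,615 × 4/45 = $6,188. Book value $30,482.
Year 7: $69,615 × 3/45 = $4,641. Book value $25,841.
Year 8: $69,615 × 2/45 = $3,094. Book value $22,747.
Year 9: $69,615 × 1/45 = $1,547. Book value $21,200.

$1,547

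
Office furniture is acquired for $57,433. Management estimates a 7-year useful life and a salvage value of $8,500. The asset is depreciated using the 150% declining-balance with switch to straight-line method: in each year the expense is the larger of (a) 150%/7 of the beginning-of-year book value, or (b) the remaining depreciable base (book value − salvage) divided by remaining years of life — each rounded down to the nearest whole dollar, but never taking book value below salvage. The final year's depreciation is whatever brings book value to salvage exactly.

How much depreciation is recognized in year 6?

Depreciable base = $57,433 − $8,500 = $48,933.
Year 1: DB = ⌊$57,433 × 150%/7⌋ = $12,307; SL = ⌊$48,933/7⌋ = $6,990 → take DB $12,307. Book value $45,126.
Year 2: DB = ⌊$45,126 × 150%/7⌋ = $9,669; SL = ⌊$36,626/6⌋ = $6,104 → take DB $9,669. Book value $35,457.
Year 3: DB = ⌊$35,457 × 150%/7⌋ = $7,597; SL = ⌊$26,957/5⌋ = $5,391 → take DB $7,597. Book value $27,860.
Year 4: DB = ⌊$27,860 × 150%/7⌋ = $5,970; SL = ⌊$19,360/4⌋ = $4,840 → take DB $5,970. Book value $21,890.
Year 5: DB = ⌊$21,890 × 150%/7⌋ = $4,690; SL = ⌊$13,390/3⌋ = $4,463 → take DB $4,690. Book value $17,200.
Year 6: DB = ⌊$17,200 × 150%/7⌋ = $3,685; SL = ⌊$8,700/2⌋ = $4,350 → take SL $4,350. Book value $12,850.

$4,350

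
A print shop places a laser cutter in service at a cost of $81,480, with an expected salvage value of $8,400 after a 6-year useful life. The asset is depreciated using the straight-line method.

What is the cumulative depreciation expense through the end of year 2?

$24,360

Depreciable base = $81,480 − $8,400 = $73,080.
Annual expense = $73,080 / 6 = $12,180.
End of year 1: book value $69,300.
End of year 2: book value $57,120.
Accumulated through year 2 = $81,480 − $57,120 = $24,360.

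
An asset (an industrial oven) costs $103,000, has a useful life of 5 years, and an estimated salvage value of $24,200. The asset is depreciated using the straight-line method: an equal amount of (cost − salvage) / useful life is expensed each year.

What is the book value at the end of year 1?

Depreciable base = $103,000 − $24,200 = $78,800.
Annual expense = $78,800 / 5 = $15,760.
End of year 1: book value $87,240.

$87,240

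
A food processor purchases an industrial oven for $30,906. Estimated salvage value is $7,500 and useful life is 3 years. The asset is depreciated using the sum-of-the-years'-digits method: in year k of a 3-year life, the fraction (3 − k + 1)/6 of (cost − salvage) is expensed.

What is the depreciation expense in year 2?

$7,802

Depreciable base = $30,906 − $7,500 = $23,406.
Sum of the years' digits = 3+2+1 = 6.
Year 1: $23,406 × 3/6 = $11,703. Book value $19,203.
Year 2: $23,406 × 2/6 = $7,802. Book value $11,401.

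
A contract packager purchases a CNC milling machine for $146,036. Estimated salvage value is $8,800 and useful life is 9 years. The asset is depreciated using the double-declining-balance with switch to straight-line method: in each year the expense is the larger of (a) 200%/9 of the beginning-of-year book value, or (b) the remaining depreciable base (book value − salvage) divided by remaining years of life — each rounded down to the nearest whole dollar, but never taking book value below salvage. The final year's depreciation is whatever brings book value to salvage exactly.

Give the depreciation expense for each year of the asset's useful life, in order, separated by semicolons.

Depreciable base = $146,036 − $8,800 = $137,236.
Year 1: DB = ⌊$146,036 × 200%/9⌋ = $32,452; SL = ⌊$137,236/9⌋ = $15,248 → take DB $32,452. Book value $113,584.
Year 2: DB = ⌊$113,584 × 200%/9⌋ = $25,240; SL = ⌊$104,784/8⌋ = $13,098 → take DB $25,240. Book value $88,344.
Year 3: DB = ⌊$88,344 × 200%/9⌋ = $19,632; SL = ⌊$79,544/7⌋ = $11,363 → take DB $19,632. Book value $68,712.
Year 4: DB = ⌊$68,712 × 200%/9⌋ = $15,269; SL = ⌊$59,912/6⌋ = $9,985 → take DB $15,269. Book value $53,443.
Year 5: DB = ⌊$53,443 × 200%/9⌋ = $11,876; SL = ⌊$44,643/5⌋ = $8,928 → take DB $11,876. Book value $41,567.
Year 6: DB = ⌊$41,567 × 200%/9⌋ = $9,237; SL = ⌊$32,767/4⌋ = $8,191 → take DB $9,237. Book value $32,330.
Year 7: DB = ⌊$32,330 × 200%/9⌋ = $7,184; SL = ⌊$23,530/3⌋ = $7,843 → take SL $7,843. Book value $24,487.
Year 8: DB = ⌊$24,487 × 200%/9⌋ = $5,441; SL = ⌊$15,687/2⌋ = $7,843 → take SL $7,843. Book value $16,644.
Year 9 (final): $16,644 − $8,800 = $7,844. Book value $8,800.

$32,452; $25,240; $19,632; $15,269; $11,876; $9,237; $7,843; $7,843; $7,844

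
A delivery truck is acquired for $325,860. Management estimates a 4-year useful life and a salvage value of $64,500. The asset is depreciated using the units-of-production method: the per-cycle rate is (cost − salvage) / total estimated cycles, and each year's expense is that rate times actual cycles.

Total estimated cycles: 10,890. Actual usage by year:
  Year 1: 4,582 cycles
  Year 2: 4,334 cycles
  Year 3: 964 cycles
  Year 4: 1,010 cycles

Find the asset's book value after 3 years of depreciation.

$88,740

Depreciable base = $325,860 − $64,500 = $261,360.
Rate = $261,360 / 10,890 cycles = $24 per cycle.
Year 1: 4,582 × $24 = $109,968. Book value $215,892.
Year 2: 4,334 × $24 = $104,016. Book value $111,876.
Year 3: 964 × $24 = $23,136. Book value $88,740.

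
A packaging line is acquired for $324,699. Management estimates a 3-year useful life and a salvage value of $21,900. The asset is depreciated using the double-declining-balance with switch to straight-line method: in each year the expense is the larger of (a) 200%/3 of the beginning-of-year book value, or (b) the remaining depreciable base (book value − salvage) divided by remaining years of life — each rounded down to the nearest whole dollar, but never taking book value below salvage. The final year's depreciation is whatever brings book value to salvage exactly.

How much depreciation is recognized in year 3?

$14,178

Depreciable base = $324,699 − $21,900 = $302,799.
Year 1: DB = ⌊$324,699 × 200%/3⌋ = $216,466; SL = ⌊$302,799/3⌋ = $100,933 → take DB $216,466. Book value $108,233.
Year 2: DB = ⌊$108,233 × 200%/3⌋ = $72,155; SL = ⌊$86,333/2⌋ = $43,166 → take DB $72,155. Book value $36,078.
Year 3 (final): $36,078 − $21,900 = $14,178. Book value $21,900.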